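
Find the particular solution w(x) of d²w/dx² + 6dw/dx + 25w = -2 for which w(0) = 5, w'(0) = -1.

Characteristic equation r² + 6r + 25 = 0 has discriminant (6)² - 4·(25) = -64 < 0, so r = -3 ± 4i.
Hence w_h = C1*cos(4*x)*exp(-3*x) + C2*exp(-3*x)*sin(4*x).
For the particular solution try w_p = A0. Substituting and matching coefficients of each power of x gives A0 = -2/25, so w_p = -2/25.
General solution: w = -2/25 + C1*cos(4*x)*exp(-3*x) + C2*exp(-3*x)*sin(4*x).
Apply the initial conditions: w(0) = -2/25 + C1 = 5 and w'(0) = -3*C1 + 4*C2 = -1. Solving gives C1 = 127/25, C2 = 89/25.

w = -2/25 + 89*exp(-3*x)*sin(4*x)/25 + 127*cos(4*x)*exp(-3*x)/25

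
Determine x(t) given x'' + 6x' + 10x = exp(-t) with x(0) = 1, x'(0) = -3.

x = exp(-t)/5 - 2*exp(-3*t)*sin(t)/5 + 4*cos(t)*exp(-3*t)/5

Characteristic equation r² + 6r + 10 = 0 has discriminant (6)² - 4·(10) = -4 < 0, so r = -3 ± i.
Hence x_h = C1*cos(t)*exp(-3*t) + C2*exp(-3*t)*sin(t).
Try x_p = A*exp(-t). Substituting into the equation and dividing by exp(-t) gives A = 1/5, so x_p = exp(-t)/5.
General solution: x = exp(-t)/5 + C1*cos(t)*exp(-3*t) + C2*exp(-3*t)*sin(t).
Apply the initial conditions: x(0) = 1/5 + C1 = 1 and x'(0) = -1/5 + C2 - 3*C1 = -3. Solving gives C1 = 4/5, C2 = -2/5.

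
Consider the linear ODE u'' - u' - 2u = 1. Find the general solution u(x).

Characteristic equation r² - r - 2 = 0 factors as (r - 2)(r + 1) = 0, so r = 2, -1.
Hence u_h = C1*exp(2*x) + C2*exp(-x).
For the particular solution try u_p = A0. Substituting and matching coefficients of each power of x gives A0 = -1/2, so u_p = -1/2.

u = -1/2 + C1*exp(2*x) + C2*exp(-x)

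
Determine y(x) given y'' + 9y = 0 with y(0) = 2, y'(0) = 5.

Characteristic equation r² + 9 = 0 has discriminant (0)² - 4·(9) = -36 < 0, so r = ± 3i.
Hence y_h = C1*cos(3*x) + C2*sin(3*x).
Apply the initial conditions: y(0) = C1 = 2 and y'(0) = 3*C2 = 5. Solving gives C1 = 2, C2 = 5/3.

y = 2*cos(3*x) + 5*sin(3*x)/3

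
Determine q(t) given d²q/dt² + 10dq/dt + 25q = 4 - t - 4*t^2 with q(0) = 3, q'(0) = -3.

q = 86/625 - 4*t**2/25 + 11*t/125 + 1789*exp(-5*t)/625 + 1403*t*exp(-5*t)/125

Characteristic equation r² + 10r + 25 = 0 has discriminant (10)² - 4·(25) = 0, so r = -5 is a repeated root.
Hence q_h = (C1 + C2*t)*exp(-5*t).
For the particular solution try q_p = A0 + A1*t + A2*t^2. Substituting and matching coefficients of each power of t gives A0 = 86/625, A1 = 11/125, A2 = -4/25, so q_p = 86/625 - 4*t^2/25 + 11*t/125.
General solution: q = 86/625 - 4*t^2/25 + 11*t/125 + C1*exp(-5*t) + C2*t*exp(-5*t).
Apply the initial conditions: q(0) = 86/625 + C1 = 3 and q'(0) = 11/125 + C2 - 5*C1 = -3. Solving gives C1 = 1789/625, C2 = 1403/125.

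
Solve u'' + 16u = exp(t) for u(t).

Characteristic equation r² + 16 = 0 has discriminant (0)² - 4·(16) = -64 < 0, so r = ± 4i.
Hence u_h = C1*cos(4*t) + C2*sin(4*t).
Try u_p = A*exp(t). Substituting into the equation and dividing by exp(t) gives A = 1/17, so u_p = exp(t)/17.

u = exp(t)/17 + C1*cos(4*t) + C2*sin(4*t)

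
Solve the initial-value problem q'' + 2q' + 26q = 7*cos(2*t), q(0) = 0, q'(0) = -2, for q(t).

q = 7*sin(2*t)/125 + 77*cos(2*t)/250 - 121*exp(-t)*sin(5*t)/250 - 77*cos(5*t)*exp(-t)/250

Characteristic equation r² + 2r + 26 = 0 has discriminant (2)² - 4·(26) = -100 < 0, so r = -1 ± 5i.
Hence q_h = C1*cos(5*t)*exp(-t) + C2*exp(-t)*sin(5*t).
Try q_p = A*cos(2*t) + B*sin(2*t). Substituting and equating the coefficients of cos(2t) and sin(2t) gives A = 77/250, B = 7/125, so q_p = 7*sin(2*t)/125 + 77*cos(2*t)/250.
General solution: q = 7*sin(2*t)/125 + 77*cos(2*t)/250 + C1*cos(5*t)*exp(-t) + C2*exp(-t)*sin(5*t).
Apply the initial conditions: q(0) = 77/250 + C1 = 0 and q'(0) = 14/125 - C1 + 5*C2 = -2. Solving gives C1 = -77/250, C2 = -121/250.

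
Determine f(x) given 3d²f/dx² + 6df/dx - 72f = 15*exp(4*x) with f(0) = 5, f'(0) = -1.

Divide through by 3: f'' + 2f' - 24f = 5*exp(4*x).
Characteristic equation r² + 2r - 24 = 0 factors as (r - 4)(r + 6) = 0, so r = 4, -6.
Hence f_h = C1*exp(4*x) + C2*exp(-6*x).
Since exp(4*x) solves the homogeneous equation (r = 4 is a root of multiplicity 1), multiply the trial by x. Try f_p = A*x*exp(4*x). Substituting into the equation and dividing by exp(4*x) gives A = 1/2, so f_p = x*exp(4*x)/2.
General solution: f = C1*exp(4*x) + C2*exp(-6*x) + x*exp(4*x)/2.
Apply the initial conditions: f(0) = C1 + C2 = 5 and f'(0) = 1/2 - 6*C2 + 4*C1 = -1. Solving gives C1 = 57/20, C2 = 43/20.

f = 43*exp(-6*x)/20 + 57*exp(4*x)/20 + x*exp(4*x)/2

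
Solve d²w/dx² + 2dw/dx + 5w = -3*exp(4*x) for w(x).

Characteristic equation r² + 2r + 5 = 0 has discriminant (2)² - 4·(5) = -16 < 0, so r = -1 ± 2i.
Hence w_h = C1*cos(2*x)*exp(-x) + C2*exp(-x)*sin(2*x).
Try w_p = A*exp(4*x). Substituting into the equation and dividing by exp(4*x) gives A = -3/29, so w_p = -3*exp(4*x)/29.

w = -3*exp(4*x)/29 + C1*cos(2*x)*exp(-x) + C2*exp(-x)*sin(2*x)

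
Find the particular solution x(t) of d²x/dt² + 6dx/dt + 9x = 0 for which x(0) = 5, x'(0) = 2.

Characteristic equation r² + 6r + 9 = 0 has discriminant (6)² - 4·(9) = 0, so r = -3 is a repeated root.
Hence x_h = (C1 + C2*t)*exp(-3*t).
Apply the initial conditions: x(0) = C1 = 5 and x'(0) = C2 - 3*C1 = 2. Solving gives C1 = 5, C2 = 17.

x = 5*exp(-3*t) + 17*t*exp(-3*t)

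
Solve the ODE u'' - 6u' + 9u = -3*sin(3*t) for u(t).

Characteristic equation r² - 6r + 9 = 0 has discriminant (-6)² - 4·(9) = 0, so r = 3 is a repeated root.
Hence u_h = (C1 + C2*t)*exp(3*t).
Try u_p = A*cos(3*t) + B*sin(3*t). Substituting and equating the coefficients of cos(3t) and sin(3t) gives A = -1/6, B = 0, so u_p = -cos(3*t)/6.

u = -cos(3*t)/6 + C1*exp(3*t) + C2*t*exp(3*t)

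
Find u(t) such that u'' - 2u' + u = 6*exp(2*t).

u = 6*exp(2*t) + C1*exp(t) + C2*t*exp(t)

Characteristic equation r² - 2r + 1 = 0 has discriminant (-2)² - 4·(1) = 0, so r = 1 is a repeated root.
Hence u_h = (C1 + C2*t)*exp(t).
Try u_p = A*exp(2*t). Substituting into the equation and dividing by exp(2*t) gives A = 6, so u_p = 6*exp(2*t).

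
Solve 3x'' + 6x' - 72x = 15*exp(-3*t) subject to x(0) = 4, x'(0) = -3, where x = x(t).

Divide through by 3: x'' + 2x' - 24x = 5*exp(-3*t).
Characteristic equation r² + 2r - 24 = 0 factors as (r - 4)(r + 6) = 0, so r = 4, -6.
Hence x_h = C1*exp(4*t) + C2*exp(-6*t).
Try x_p = A*exp(-3*t). Substituting into the equation and dividing by exp(-3*t) gives A = -5/21, so x_p = -5*exp(-3*t)/21.
General solution: x = -5*exp(-3*t)/21 + C1*exp(4*t) + C2*exp(-6*t).
Apply the initial conditions: x(0) = -5/21 + C1 + C2 = 4 and x'(0) = 5/7 - 6*C2 + 4*C1 = -3. Solving gives C1 = 76/35, C2 = 31/15.

x = -5*exp(-3*t)/21 + 31*exp(-6*t)/15 + 76*exp(4*t)/35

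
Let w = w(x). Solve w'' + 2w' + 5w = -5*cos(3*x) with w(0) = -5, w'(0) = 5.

w = -15*sin(3*x)/26 + 5*cos(3*x)/13 - 70*cos(2*x)*exp(-x)/13 + 35*exp(-x)*sin(2*x)/52

Characteristic equation r² + 2r + 5 = 0 has discriminant (2)² - 4·(5) = -16 < 0, so r = -1 ± 2i.
Hence w_h = C1*cos(2*x)*exp(-x) + C2*exp(-x)*sin(2*x).
Try w_p = A*cos(3*x) + B*sin(3*x). Substituting and equating the coefficients of cos(3x) and sin(3x) gives A = 5/13, B = -15/26, so w_p = -15*sin(3*x)/26 + 5*cos(3*x)/13.
General solution: w = -15*sin(3*x)/26 + 5*cos(3*x)/13 + C1*cos(2*x)*exp(-x) + C2*exp(-x)*sin(2*x).
Apply the initial conditions: w(0) = 5/13 + C1 = -5 and w'(0) = -45/26 - C1 + 2*C2 = 5. Solving gives C1 = -70/13, C2 = 35/52.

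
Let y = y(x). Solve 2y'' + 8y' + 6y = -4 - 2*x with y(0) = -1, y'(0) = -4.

Divide through by 2: y'' + 4y' + 3y = -2 - x.
Characteristic equation r² + 4r + 3 = 0 factors as (r + 1)(r + 3) = 0, so r = -1, -3.
Hence y_h = C1*exp(-x) + C2*exp(-3*x).
For the particular solution try y_p = A0 + A1*x. Substituting and matching coefficients of each power of x gives A0 = -2/9, A1 = -1/3, so y_p = -2/9 - x/3.
General solution: y = -2/9 - x/3 + C1*exp(-x) + C2*exp(-3*x).
Apply the initial conditions: y(0) = -2/9 + C1 + C2 = -1 and y'(0) = -1/3 - C1 - 3*C2 = -4. Solving gives C1 = -3, C2 = 20/9.

y = -2/9 - 3*exp(-x) - x/3 + 20*exp(-3*x)/9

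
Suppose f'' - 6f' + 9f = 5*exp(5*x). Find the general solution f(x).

f = 5*exp(5*x)/4 + C1*exp(3*x) + C2*x*exp(3*x)

Characteristic equation r² - 6r + 9 = 0 has discriminant (-6)² - 4·(9) = 0, so r = 3 is a repeated root.
Hence f_h = (C1 + C2*x)*exp(3*x).
Try f_p = A*exp(5*x). Substituting into the equation and dividing by exp(5*x) gives A = 5/4, so f_p = 5*exp(5*x)/4.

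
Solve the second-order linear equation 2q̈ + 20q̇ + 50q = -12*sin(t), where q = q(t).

Divide through by 2: q'' + 10q' + 25q = -6*sin(t).
Characteristic equation r² + 10r + 25 = 0 has discriminant (10)² - 4·(25) = 0, so r = -5 is a repeated root.
Hence q_h = (C1 + C2*t)*exp(-5*t).
Try q_p = A*cos(t) + B*sin(t). Substituting and equating the coefficients of cos(t) and sin(t) gives A = 15/169, B = -36/169, so q_p = -36*sin(t)/169 + 15*cos(t)/169.

q = -36*sin(t)/169 + 15*cos(t)/169 + C1*exp(-5*t) + C2*t*exp(-5*t)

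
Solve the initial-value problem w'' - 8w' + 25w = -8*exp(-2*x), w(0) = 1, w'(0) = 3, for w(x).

w = -8*exp(-2*x)/45 - 31*exp(4*x)*sin(3*x)/45 + 53*cos(3*x)*exp(4*x)/45

Characteristic equation r² - 8r + 25 = 0 has discriminant (-8)² - 4·(25) = -36 < 0, so r = 4 ± 3i.
Hence w_h = C1*cos(3*x)*exp(4*x) + C2*exp(4*x)*sin(3*x).
Try w_p = A*exp(-2*x). Substituting into the equation and dividing by exp(-2*x) gives A = -8/45, so w_p = -8*exp(-2*x)/45.
General solution: w = -8*exp(-2*x)/45 + C1*cos(3*x)*exp(4*x) + C2*exp(4*x)*sin(3*x).
Apply the initial conditions: w(0) = -8/45 + C1 = 1 and w'(0) = 16/45 + 3*C2 + 4*C1 = 3. Solving gives C1 = 53/45, C2 = -31/45.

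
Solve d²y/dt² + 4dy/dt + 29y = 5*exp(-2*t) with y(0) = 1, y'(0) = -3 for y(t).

Characteristic equation r² + 4r + 29 = 0 has discriminant (4)² - 4·(29) = -100 < 0, so r = -2 ± 5i.
Hence y_h = C1*cos(5*t)*exp(-2*t) + C2*exp(-2*t)*sin(5*t).
Try y_p = A*exp(-2*t). Substituting into the equation and dividing by exp(-2*t) gives A = 1/5, so y_p = exp(-2*t)/5.
General solution: y = exp(-2*t)/5 + C1*cos(5*t)*exp(-2*t) + C2*exp(-2*t)*sin(5*t).
Apply the initial conditions: y(0) = 1/5 + C1 = 1 and y'(0) = -2/5 - 2*C1 + 5*C2 = -3. Solving gives C1 = 4/5, C2 = -1/5.

y = exp(-2*t)/5 - exp(-2*t)*sin(5*t)/5 + 4*cos(5*t)*exp(-2*t)/5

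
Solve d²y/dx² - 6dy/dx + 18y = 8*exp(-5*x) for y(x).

Characteristic equation r² - 6r + 18 = 0 has discriminant (-6)² - 4·(18) = -36 < 0, so r = 3 ± 3i.
Hence y_h = C1*cos(3*x)*exp(3*x) + C2*exp(3*x)*sin(3*x).
Try y_p = A*exp(-5*x). Substituting into the equation and dividing by exp(-5*x) gives A = 8/73, so y_p = 8*exp(-5*x)/73.

y = 8*exp(-5*x)/73 + C1*cos(3*x)*exp(3*x) + C2*exp(3*x)*sin(3*x)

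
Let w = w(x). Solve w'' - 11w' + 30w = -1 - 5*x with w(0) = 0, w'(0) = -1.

w = -17/180 - 47*exp(6*x)/36 - x/6 + 7*exp(5*x)/5

Characteristic equation r² - 11r + 30 = 0 factors as (r - 6)(r - 5) = 0, so r = 6, 5.
Hence w_h = C1*exp(6*x) + C2*exp(5*x).
For the particular solution try w_p = A0 + A1*x. Substituting and matching coefficients of each power of x gives A0 = -17/180, A1 = -1/6, so w_p = -17/180 - x/6.
General solution: w = -17/180 - x/6 + C1*exp(6*x) + C2*exp(5*x).
Apply the initial conditions: w(0) = -17/180 + C1 + C2 = 0 and w'(0) = -1/6 + 5*C2 + 6*C1 = -1. Solving gives C1 = -47/36, C2 = 7/5.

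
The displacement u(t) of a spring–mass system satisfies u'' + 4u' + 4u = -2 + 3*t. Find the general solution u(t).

Characteristic equation r² + 4r + 4 = 0 has discriminant (4)² - 4·(4) = 0, so r = -2 is a repeated root.
Hence u_h = (C1 + C2*t)*exp(-2*t).
For the particular solution try u_p = A0 + A1*t. Substituting and matching coefficients of each power of t gives A0 = -5/4, A1 = 3/4, so u_p = -5/4 + 3*t/4.

u = -5/4 + 3*t/4 + C1*exp(-2*t) + C2*t*exp(-2*t)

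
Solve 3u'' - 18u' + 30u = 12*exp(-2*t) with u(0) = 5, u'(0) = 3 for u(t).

Divide through by 3: u'' - 6u' + 10u = 4*exp(-2*t).
Characteristic equation r² - 6r + 10 = 0 has discriminant (-6)² - 4·(10) = -4 < 0, so r = 3 ± i.
Hence u_h = C1*cos(t)*exp(3*t) + C2*exp(3*t)*sin(t).
Try u_p = A*exp(-2*t). Substituting into the equation and dividing by exp(-2*t) gives A = 2/13, so u_p = 2*exp(-2*t)/13.
General solution: u = 2*exp(-2*t)/13 + C1*cos(t)*exp(3*t) + C2*exp(3*t)*sin(t).
Apply the initial conditions: u(0) = 2/13 + C1 = 5 and u'(0) = -4/13 + C2 + 3*C1 = 3. Solving gives C1 = 63/13, C2 = -146/13.

u = 2*exp(-2*t)/13 - 146*exp(3*t)*sin(t)/13 + 63*cos(t)*exp(3*t)/13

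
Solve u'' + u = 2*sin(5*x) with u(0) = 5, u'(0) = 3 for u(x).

u = 5*cos(x) - sin(5*x)/12 + 41*sin(x)/12

Characteristic equation r² + 1 = 0 has discriminant (0)² - 4·(1) = -4 < 0, so r = ± i.
Hence u_h = C1*cos(x) + C2*sin(x).
Try u_p = A*cos(5*x) + B*sin(5*x). Substituting and equating the coefficients of cos(5x) and sin(5x) gives A = 0, B = -1/12, so u_p = -sin(5*x)/12.
General solution: u = -sin(5*x)/12 + C1*cos(x) + C2*sin(x).
Apply the initial conditions: u(0) = C1 = 5 and u'(0) = -5/12 + C2 = 3. Solving gives C1 = 5, C2 = 41/12.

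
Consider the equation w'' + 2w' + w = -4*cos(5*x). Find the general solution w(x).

w = -10*sin(5*x)/169 + 24*cos(5*x)/169 + C1*exp(-x) + C2*x*exp(-x)

Characteristic equation r² + 2r + 1 = 0 has discriminant (2)² - 4·(1) = 0, so r = -1 is a repeated root.
Hence w_h = (C1 + C2*x)*exp(-x).
Try w_p = A*cos(5*x) + B*sin(5*x). Substituting and equating the coefficients of cos(5x) and sin(5x) gives A = 24/169, B = -10/169, so w_p = -10*sin(5*x)/169 + 24*cos(5*x)/169.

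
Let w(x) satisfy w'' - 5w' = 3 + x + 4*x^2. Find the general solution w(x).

w = C2 - 88*x/125 - 13*x**2/50 - 4*x**3/15 + C1*exp(5*x)

Characteristic equation r² - 5r = 0 factors as (r - 5)r = 0, so r = 5, 0.
Hence w_h = C1*exp(5*x) + C2.
Since 0 is a characteristic root (multiplicity 1), multiply the polynomial trial by x: try w_p = x*(A0 + A1*x + A2*x^2). Substituting and matching coefficients of each power of x gives A0 = -88/125, A1 = -13/50, A2 = -4/15, so w_p = -88*x/125 - 13*x^2/50 - 4*x^3/15.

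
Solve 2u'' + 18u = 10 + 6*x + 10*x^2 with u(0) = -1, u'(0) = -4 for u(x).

u = 35/81 - 116*cos(3*x)/81 - 13*sin(3*x)/9 + x/3 + 5*x**2/9

Divide through by 2: u'' + 9u = 5 + 3*x + 5*x^2.
Characteristic equation r² + 9 = 0 has discriminant (0)² - 4·(9) = -36 < 0, so r = ± 3i.
Hence u_h = C1*cos(3*x) + C2*sin(3*x).
For the particular solution try u_p = A0 + A1*x + A2*x^2. Substituting and matching coefficients of each power of x gives A0 = 35/81, A1 = 1/3, A2 = 5/9, so u_p = 35/81 + x/3 + 5*x^2/9.
General solution: u = 35/81 + x/3 + 5*x^2/9 + C1*cos(3*x) + C2*sin(3*x).
Apply the initial conditions: u(0) = 35/81 + C1 = -1 and u'(0) = 1/3 + 3*C2 = -4. Solving gives C1 = -116/81, C2 = -13/9.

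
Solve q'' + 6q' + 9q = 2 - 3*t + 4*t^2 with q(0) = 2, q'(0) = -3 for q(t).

q = 20/27 - 25*t/27 + 4*t**2/9 + 34*exp(-3*t)/27 + 46*t*exp(-3*t)/27

Characteristic equation r² + 6r + 9 = 0 has discriminant (6)² - 4·(9) = 0, so r = -3 is a repeated root.
Hence q_h = (C1 + C2*t)*exp(-3*t).
For the particular solution try q_p = A0 + A1*t + A2*t^2. Substituting and matching coefficients of each power of t gives A0 = 20/27, A1 = -25/27, A2 = 4/9, so q_p = 20/27 - 25*t/27 + 4*t^2/9.
General solution: q = 20/27 - 25*t/27 + 4*t^2/9 + C1*exp(-3*t) + C2*t*exp(-3*t).
Apply the initial conditions: q(0) = 20/27 + C1 = 2 and q'(0) = -25/27 + C2 - 3*C1 = -3. Solving gives C1 = 34/27, C2 = 46/27.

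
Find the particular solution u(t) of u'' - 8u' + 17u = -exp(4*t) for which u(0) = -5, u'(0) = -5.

Characteristic equation r² - 8r + 17 = 0 has discriminant (-8)² - 4·(17) = -4 < 0, so r = 4 ± i.
Hence u_h = C1*cos(t)*exp(4*t) + C2*exp(4*t)*sin(t).
Try u_p = A*exp(4*t). Substituting into the equation and dividing by exp(4*t) gives A = -1, so u_p = -exp(4*t).
General solution: u = -exp(4*t) + C1*cos(t)*exp(4*t) + C2*exp(4*t)*sin(t).
Apply the initial conditions: u(0) = -1 + C1 = -5 and u'(0) = -4 + C2 + 4*C1 = -5. Solving gives C1 = -4, C2 = 15.

u = -exp(4*t) - 4*cos(t)*exp(4*t) + 15*exp(4*t)*sin(t)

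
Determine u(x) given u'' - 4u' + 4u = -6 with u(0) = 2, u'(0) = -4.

u = -3/2 + 7*exp(2*x)/2 - 11*x*exp(2*x)

Characteristic equation r² - 4r + 4 = 0 has discriminant (-4)² - 4·(4) = 0, so r = 2 is a repeated root.
Hence u_h = (C1 + C2*x)*exp(2*x).
For the particular solution try u_p = A0. Substituting and matching coefficients of each power of x gives A0 = -3/2, so u_p = -3/2.
General solution: u = -3/2 + C1*exp(2*x) + C2*x*exp(2*x).
Apply the initial conditions: u(0) = -3/2 + C1 = 2 and u'(0) = C2 + 2*C1 = -4. Solving gives C1 = 7/2, C2 = -11.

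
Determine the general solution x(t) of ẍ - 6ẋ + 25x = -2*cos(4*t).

x = -2*cos(4*t)/73 + 16*sin(4*t)/219 + C1*cos(4*t)*exp(3*t) + C2*exp(3*t)*sin(4*t)

Characteristic equation r² - 6r + 25 = 0 has discriminant (-6)² - 4·(25) = -64 < 0, so r = 3 ± 4i.
Hence x_h = C1*cos(4*t)*exp(3*t) + C2*exp(3*t)*sin(4*t).
Try x_p = A*cos(4*t) + B*sin(4*t). Substituting and equating the coefficients of cos(4t) and sin(4t) gives A = -2/73, B = 16/219, so x_p = -2*cos(4*t)/73 + 16*sin(4*t)/219.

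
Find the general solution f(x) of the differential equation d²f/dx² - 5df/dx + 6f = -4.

f = -2/3 + C1*exp(3*x) + C2*exp(2*x)

Characteristic equation r² - 5r + 6 = 0 factors as (r - 3)(r - 2) = 0, so r = 3, 2.
Hence f_h = C1*exp(3*x) + C2*exp(2*x).
For the particular solution try f_p = A0. Substituting and matching coefficients of each power of x gives A0 = -2/3, so f_p = -2/3.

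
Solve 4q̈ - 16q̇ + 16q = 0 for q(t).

Divide through by 4: q'' - 4q' + 4q = 0.
Characteristic equation r² - 4r + 4 = 0 has discriminant (-4)² - 4·(4) = 0, so r = 2 is a repeated root.
Hence q_h = (C1 + C2*t)*exp(2*t).

q = C1*exp(2*t) + C2*t*exp(2*t)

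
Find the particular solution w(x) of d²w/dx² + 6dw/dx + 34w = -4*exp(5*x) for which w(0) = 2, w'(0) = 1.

Characteristic equation r² + 6r + 34 = 0 has discriminant (6)² - 4·(34) = -100 < 0, so r = -3 ± 5i.
Hence w_h = C1*cos(5*x)*exp(-3*x) + C2*exp(-3*x)*sin(5*x).
Try w_p = A*exp(5*x). Substituting into the equation and dividing by exp(5*x) gives A = -4/89, so w_p = -4*exp(5*x)/89.
General solution: w = -4*exp(5*x)/89 + C1*cos(5*x)*exp(-3*x) + C2*exp(-3*x)*sin(5*x).
Apply the initial conditions: w(0) = -4/89 + C1 = 2 and w'(0) = -20/89 - 3*C1 + 5*C2 = 1. Solving gives C1 = 182/89, C2 = 131/89.

w = -4*exp(5*x)/89 + 131*exp(-3*x)*sin(5*x)/89 + 182*cos(5*x)*exp(-3*x)/89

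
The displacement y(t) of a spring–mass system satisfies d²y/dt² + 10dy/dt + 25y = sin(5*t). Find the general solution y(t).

Characteristic equation r² + 10r + 25 = 0 has discriminant (10)² - 4·(25) = 0, so r = -5 is a repeated root.
Hence y_h = (C1 + C2*t)*exp(-5*t).
Try y_p = A*cos(5*t) + B*sin(5*t). Substituting and equating the coefficients of cos(5t) and sin(5t) gives A = -1/50, B = 0, so y_p = -cos(5*t)/50.

y = -cos(5*t)/50 + C1*exp(-5*t) + C2*t*exp(-5*t)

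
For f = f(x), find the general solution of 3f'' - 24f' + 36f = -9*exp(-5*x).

f = -3*exp(-5*x)/77 + C1*exp(6*x) + C2*exp(2*x)

Divide through by 3: f'' - 8f' + 12f = -3*exp(-5*x).
Characteristic equation r² - 8r + 12 = 0 factors as (r - 6)(r - 2) = 0, so r = 6, 2.
Hence f_h = C1*exp(6*x) + C2*exp(2*x).
Try f_p = A*exp(-5*x). Substituting into the equation and dividing by exp(-5*x) gives A = -3/77, so f_p = -3*exp(-5*x)/77.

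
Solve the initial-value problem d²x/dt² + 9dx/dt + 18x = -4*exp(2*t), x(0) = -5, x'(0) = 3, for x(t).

x = -131*exp(-3*t)/15 - exp(2*t)/10 + 23*exp(-6*t)/6

Characteristic equation r² + 9r + 18 = 0 factors as (r + 3)(r + 6) = 0, so r = -3, -6.
Hence x_h = C1*exp(-3*t) + C2*exp(-6*t).
Try x_p = A*exp(2*t). Substituting into the equation and dividing by exp(2*t) gives A = -1/10, so x_p = -exp(2*t)/10.
General solution: x = -exp(2*t)/10 + C1*exp(-3*t) + C2*exp(-6*t).
Apply the initial conditions: x(0) = -1/10 + C1 + C2 = -5 and x'(0) = -1/5 - 6*C2 - 3*C1 = 3. Solving gives C1 = -131/15, C2 = 23/6.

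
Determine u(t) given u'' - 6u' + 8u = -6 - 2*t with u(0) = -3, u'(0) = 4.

Characteristic equation r² - 6r + 8 = 0 factors as (r - 4)(r - 2) = 0, so r = 4, 2.
Hence u_h = C1*exp(4*t) + C2*exp(2*t).
For the particular solution try u_p = A0 + A1*t. Substituting and matching coefficients of each power of t gives A0 = -15/16, A1 = -1/4, so u_p = -15/16 - t/4.
General solution: u = -15/16 - t/4 + C1*exp(4*t) + C2*exp(2*t).
Apply the initial conditions: u(0) = -15/16 + C1 + C2 = -3 and u'(0) = -1/4 + 2*C2 + 4*C1 = 4. Solving gives C1 = 67/16, C2 = -25/4.

u = -15/16 - 25*exp(2*t)/4 - t/4 + 67*exp(4*t)/16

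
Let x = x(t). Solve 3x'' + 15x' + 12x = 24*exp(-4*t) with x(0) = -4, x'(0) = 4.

x = -28*exp(-t)/9 - 8*exp(-4*t)/9 - 8*t*exp(-4*t)/3

Divide through by 3: x'' + 5x' + 4x = 8*exp(-4*t).
Characteristic equation r² + 5r + 4 = 0 factors as (r + 4)(r + 1) = 0, so r = -4, -1.
Hence x_h = C1*exp(-4*t) + C2*exp(-t).
Since exp(-4*t) solves the homogeneous equation (r = -4 is a root of multiplicity 1), multiply the trial by t. Try x_p = A*t*exp(-4*t). Substituting into the equation and dividing by exp(-4*t) gives A = -8/3, so x_p = -8*t*exp(-4*t)/3.
General solution: x = C1*exp(-4*t) + C2*exp(-t) - 8*t*exp(-4*t)/3.
Apply the initial conditions: x(0) = C1 + C2 = -4 and x'(0) = -8/3 - C2 - 4*C1 = 4. Solving gives C1 = -8/9, C2 = -28/9.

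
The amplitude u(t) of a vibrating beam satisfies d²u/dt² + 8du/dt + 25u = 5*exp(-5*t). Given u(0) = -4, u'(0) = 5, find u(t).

u = exp(-5*t)/2 - 9*cos(3*t)*exp(-4*t)/2 - 7*exp(-4*t)*sin(3*t)/2

Characteristic equation r² + 8r + 25 = 0 has discriminant (8)² - 4·(25) = -36 < 0, so r = -4 ± 3i.
Hence u_h = C1*cos(3*t)*exp(-4*t) + C2*exp(-4*t)*sin(3*t).
Try u_p = A*exp(-5*t). Substituting into the equation and dividing by exp(-5*t) gives A = 1/2, so u_p = exp(-5*t)/2.
General solution: u = exp(-5*t)/2 + C1*cos(3*t)*exp(-4*t) + C2*exp(-4*t)*sin(3*t).
Apply the initial conditions: u(0) = 1/2 + C1 = -4 and u'(0) = -5/2 - 4*C1 + 3*C2 = 5. Solving gives C1 = -9/2, C2 = -7/2.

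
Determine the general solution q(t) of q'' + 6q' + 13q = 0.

q = C1*cos(2*t)*exp(-3*t) + C2*exp(-3*t)*sin(2*t)

Characteristic equation r² + 6r + 13 = 0 has discriminant (6)² - 4·(13) = -16 < 0, so r = -3 ± 2i.
Hence q_h = C1*cos(2*t)*exp(-3*t) + C2*exp(-3*t)*sin(2*t).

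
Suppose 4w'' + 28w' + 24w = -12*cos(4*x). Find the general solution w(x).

Divide through by 4: w'' + 7w' + 6w = -3*cos(4*x).
Characteristic equation r² + 7r + 6 = 0 factors as (r + 1)(r + 6) = 0, so r = -1, -6.
Hence w_h = C1*exp(-x) + C2*exp(-6*x).
Try w_p = A*cos(4*x) + B*sin(4*x). Substituting and equating the coefficients of cos(4x) and sin(4x) gives A = 15/442, B = -21/221, so w_p = -21*sin(4*x)/221 + 15*cos(4*x)/442.

w = -21*sin(4*x)/221 + 15*cos(4*x)/442 + C1*exp(-x) + C2*exp(-6*x)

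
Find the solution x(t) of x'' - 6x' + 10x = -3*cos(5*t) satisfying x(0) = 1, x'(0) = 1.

x = cos(5*t)/25 + 2*sin(5*t)/25 - 57*exp(3*t)*sin(t)/25 + 24*cos(t)*exp(3*t)/25

Characteristic equation r² - 6r + 10 = 0 has discriminant (-6)² - 4·(10) = -4 < 0, so r = 3 ± i.
Hence x_h = C1*cos(t)*exp(3*t) + C2*exp(3*t)*sin(t).
Try x_p = A*cos(5*t) + B*sin(5*t). Substituting and equating the coefficients of cos(5t) and sin(5t) gives A = 1/25, B = 2/25, so x_p = cos(5*t)/25 + 2*sin(5*t)/25.
General solution: x = cos(5*t)/25 + 2*sin(5*t)/25 + C1*cos(t)*exp(3*t) + C2*exp(3*t)*sin(t).
Apply the initial conditions: x(0) = 1/25 + C1 = 1 and x'(0) = 2/5 + C2 + 3*C1 = 1. Solving gives C1 = 24/25, C2 = -57/25.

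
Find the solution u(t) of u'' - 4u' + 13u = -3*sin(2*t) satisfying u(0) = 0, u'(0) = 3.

Characteristic equation r² - 4r + 13 = 0 has discriminant (-4)² - 4·(13) = -36 < 0, so r = 2 ± 3i.
Hence u_h = C1*cos(3*t)*exp(2*t) + C2*exp(2*t)*sin(3*t).
Try u_p = A*cos(2*t) + B*sin(2*t). Substituting and equating the coefficients of cos(2t) and sin(2t) gives A = -24/145, B = -27/145, so u_p = -27*sin(2*t)/145 - 24*cos(2*t)/145.
General solution: u = -27*sin(2*t)/145 - 24*cos(2*t)/145 + C1*cos(3*t)*exp(2*t) + C2*exp(2*t)*sin(3*t).
Apply the initial conditions: u(0) = -24/145 + C1 = 0 and u'(0) = -54/145 + 2*C1 + 3*C2 = 3. Solving gives C1 = 24/145, C2 = 147/145.

u = -27*sin(2*t)/145 - 24*cos(2*t)/145 + 24*cos(3*t)*exp(2*t)/145 + 147*exp(2*t)*sin(3*t)/145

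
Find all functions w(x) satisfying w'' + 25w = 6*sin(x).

w = sin(x)/4 + C1*cos(5*x) + C2*sin(5*x)

Characteristic equation r² + 25 = 0 has discriminant (0)² - 4·(25) = -100 < 0, so r = ± 5i.
Hence w_h = C1*cos(5*x) + C2*sin(5*x).
Try w_p = A*cos(x) + B*sin(x). Substituting and equating the coefficients of cos(x) and sin(x) gives A = 0, B = 1/4, so w_p = sin(x)/4.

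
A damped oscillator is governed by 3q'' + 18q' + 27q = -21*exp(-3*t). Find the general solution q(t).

Divide through by 3: q'' + 6q' + 9q = -7*exp(-3*t).
Characteristic equation r² + 6r + 9 = 0 has discriminant (6)² - 4·(9) = 0, so r = -3 is a repeated root.
Hence q_h = (C1 + C2*t)*exp(-3*t).
Since exp(-3*t) solves the homogeneous equation (r = -3 is a root of multiplicity 2), multiply the trial by t^2. Try q_p = A*t^2*exp(-3*t). Substituting into the equation and dividing by exp(-3*t) gives A = -7/2, so q_p = -7*t^2*exp(-3*t)/2.

q = C1*exp(-3*t) - 7*t**2*exp(-3*t)/2 + C2*t*exp(-3*t)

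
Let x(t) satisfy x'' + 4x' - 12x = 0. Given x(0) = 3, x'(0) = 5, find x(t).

Characteristic equation r² + 4r - 12 = 0 factors as (r + 6)(r - 2) = 0, so r = -6, 2.
Hence x_h = C1*exp(-6*t) + C2*exp(2*t).
Apply the initial conditions: x(0) = C1 + C2 = 3 and x'(0) = -6*C1 + 2*C2 = 5. Solving gives C1 = 1/8, C2 = 23/8.

x = exp(-6*t)/8 + 23*exp(2*t)/8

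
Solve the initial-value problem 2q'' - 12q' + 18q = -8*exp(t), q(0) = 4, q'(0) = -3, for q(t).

Divide through by 2: q'' - 6q' + 9q = -4*exp(t).
Characteristic equation r² - 6r + 9 = 0 has discriminant (-6)² - 4·(9) = 0, so r = 3 is a repeated root.
Hence q_h = (C1 + C2*t)*exp(3*t).
Try q_p = A*exp(t). Substituting into the equation and dividing by exp(t) gives A = -1, so q_p = -exp(t).
General solution: q = -exp(t) + C1*exp(3*t) + C2*t*exp(3*t).
Apply the initial conditions: q(0) = -1 + C1 = 4 and q'(0) = -1 + C2 + 3*C1 = -3. Solving gives C1 = 5, C2 = -17.

q = -exp(t) + 5*exp(3*t) - 17*t*exp(3*t)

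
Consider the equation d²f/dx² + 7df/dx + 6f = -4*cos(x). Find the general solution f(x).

Characteristic equation r² + 7r + 6 = 0 factors as (r + 6)(r + 1) = 0, so r = -6, -1.
Hence f_h = C1*exp(-6*x) + C2*exp(-x).
Try f_p = A*cos(x) + B*sin(x). Substituting and equating the coefficients of cos(x) and sin(x) gives A = -10/37, B = -14/37, so f_p = -14*sin(x)/37 - 10*cos(x)/37.

f = -14*sin(x)/37 - 10*cos(x)/37 + C1*exp(-6*x) + C2*exp(-x)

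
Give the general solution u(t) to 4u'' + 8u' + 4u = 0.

u = C1*exp(-t) + C2*t*exp(-t)

Divide through by 4: u'' + 2u' + u = 0.
Characteristic equation r² + 2r + 1 = 0 has discriminant (2)² - 4·(1) = 0, so r = -1 is a repeated root.
Hence u_h = (C1 + C2*t)*exp(-t).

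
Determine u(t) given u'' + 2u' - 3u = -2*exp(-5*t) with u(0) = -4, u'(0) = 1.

Characteristic equation r² + 2r - 3 = 0 factors as (r - 1)(r + 3) = 0, so r = 1, -3.
Hence u_h = C1*exp(t) + C2*exp(-3*t).
Try u_p = A*exp(-5*t). Substituting into the equation and dividing by exp(-5*t) gives A = -1/6, so u_p = -exp(-5*t)/6.
General solution: u = -exp(-5*t)/6 + C1*exp(t) + C2*exp(-3*t).
Apply the initial conditions: u(0) = -1/6 + C1 + C2 = -4 and u'(0) = 5/6 + C1 - 3*C2 = 1. Solving gives C1 = -17/6, C2 = -1.

u = -exp(-3*t) - 17*exp(t)/6 - exp(-5*t)/6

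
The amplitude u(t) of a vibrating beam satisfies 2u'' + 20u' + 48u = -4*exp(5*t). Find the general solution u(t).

u = -2*exp(5*t)/99 + C1*exp(-6*t) + C2*exp(-4*t)

Divide through by 2: u'' + 10u' + 24u = -2*exp(5*t).
Characteristic equation r² + 10r + 24 = 0 factors as (r + 6)(r + 4) = 0, so r = -6, -4.
Hence u_h = C1*exp(-6*t) + C2*exp(-4*t).
Try u_p = A*exp(5*t). Substituting into the equation and dividing by exp(5*t) gives A = -2/99, so u_p = -2*exp(5*t)/99.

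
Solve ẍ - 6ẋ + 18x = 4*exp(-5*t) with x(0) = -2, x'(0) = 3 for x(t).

x = 4*exp(-5*t)/73 - 150*cos(3*t)*exp(3*t)/73 + 689*exp(3*t)*sin(3*t)/219

Characteristic equation r² - 6r + 18 = 0 has discriminant (-6)² - 4·(18) = -36 < 0, so r = 3 ± 3i.
Hence x_h = C1*cos(3*t)*exp(3*t) + C2*exp(3*t)*sin(3*t).
Try x_p = A*exp(-5*t). Substituting into the equation and dividing by exp(-5*t) gives A = 4/73, so x_p = 4*exp(-5*t)/73.
General solution: x = 4*exp(-5*t)/73 + C1*cos(3*t)*exp(3*t) + C2*exp(3*t)*sin(3*t).
Apply the initial conditions: x(0) = 4/73 + C1 = -2 and x'(0) = -20/73 + 3*C1 + 3*C2 = 3. Solving gives C1 = -150/73, C2 = 689/219.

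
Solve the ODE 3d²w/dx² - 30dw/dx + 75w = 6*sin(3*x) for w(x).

Divide through by 3: w'' - 10w' + 25w = 2*sin(3*x).
Characteristic equation r² - 10r + 25 = 0 has discriminant (-10)² - 4·(25) = 0, so r = 5 is a repeated root.
Hence w_h = (C1 + C2*x)*exp(5*x).
Try w_p = A*cos(3*x) + B*sin(3*x). Substituting and equating the coefficients of cos(3x) and sin(3x) gives A = 15/289, B = 8/289, so w_p = 8*sin(3*x)/289 + 15*cos(3*x)/289.

w = 8*sin(3*x)/289 + 15*cos(3*x)/289 + C1*exp(5*x) + C2*x*exp(5*x)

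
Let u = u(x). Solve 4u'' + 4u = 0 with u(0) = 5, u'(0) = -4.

u = -4*sin(x) + 5*cos(x)

Divide through by 4: u'' + u = 0.
Characteristic equation r² + 1 = 0 has discriminant (0)² - 4·(1) = -4 < 0, so r = ± i.
Hence u_h = C1*cos(x) + C2*sin(x).
Apply the initial conditions: u(0) = C1 = 5 and u'(0) = C2 = -4. Solving gives C1 = 5, C2 = -4.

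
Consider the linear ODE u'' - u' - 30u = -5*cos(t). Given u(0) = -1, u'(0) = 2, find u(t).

u = -233*exp(-5*t)/286 - 141*exp(6*t)/407 + 5*sin(t)/962 + 155*cos(t)/962

Characteristic equation r² - r - 30 = 0 factors as (r + 5)(r - 6) = 0, so r = -5, 6.
Hence u_h = C1*exp(-5*t) + C2*exp(6*t).
Try u_p = A*cos(t) + B*sin(t). Substituting and equating the coefficients of cos(t) and sin(t) gives A = 155/962, B = 5/962, so u_p = 5*sin(t)/962 + 155*cos(t)/962.
General solution: u = 5*sin(t)/962 + 155*cos(t)/962 + C1*exp(-5*t) + C2*exp(6*t).
Apply the initial conditions: u(0) = 155/962 + C1 + C2 = -1 and u'(0) = 5/962 - 5*C1 + 6*C2 = 2. Solving gives C1 = -233/286, C2 = -141/407.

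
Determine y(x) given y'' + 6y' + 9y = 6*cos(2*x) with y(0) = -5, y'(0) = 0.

Characteristic equation r² + 6r + 9 = 0 has discriminant (6)² - 4·(9) = 0, so r = -3 is a repeated root.
Hence y_h = (C1 + C2*x)*exp(-3*x).
Try y_p = A*cos(2*x) + B*sin(2*x). Substituting and equating the coefficients of cos(2x) and sin(2x) gives A = 30/169, B = 72/169, so y_p = 30*cos(2*x)/169 + 72*sin(2*x)/169.
General solution: y = 30*cos(2*x)/169 + 72*sin(2*x)/169 + C1*exp(-3*x) + C2*x*exp(-3*x).
Apply the initial conditions: y(0) = 30/169 + C1 = -5 and y'(0) = 144/169 + C2 - 3*C1 = 0. Solving gives C1 = -875/169, C2 = -213/13.

y = -875*exp(-3*x)/169 + 30*cos(2*x)/169 + 72*sin(2*x)/169 - 213*x*exp(-3*x)/13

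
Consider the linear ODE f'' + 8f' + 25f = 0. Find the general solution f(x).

f = C1*cos(3*x)*exp(-4*x) + C2*exp(-4*x)*sin(3*x)

Characteristic equation r² + 8r + 25 = 0 has discriminant (8)² - 4·(25) = -36 < 0, so r = -4 ± 3i.
Hence f_h = C1*cos(3*x)*exp(-4*x) + C2*exp(-4*x)*sin(3*x).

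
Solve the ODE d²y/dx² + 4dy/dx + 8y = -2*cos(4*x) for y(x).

y = -sin(4*x)/10 + cos(4*x)/20 + C1*cos(2*x)*exp(-2*x) + C2*exp(-2*x)*sin(2*x)

Characteristic equation r² + 4r + 8 = 0 has discriminant (4)² - 4·(8) = -16 < 0, so r = -2 ± 2i.
Hence y_h = C1*cos(2*x)*exp(-2*x) + C2*exp(-2*x)*sin(2*x).
Try y_p = A*cos(4*x) + B*sin(4*x). Substituting and equating the coefficients of cos(4x) and sin(4x) gives A = 1/20, B = -1/10, so y_p = -sin(4*x)/10 + cos(4*x)/20.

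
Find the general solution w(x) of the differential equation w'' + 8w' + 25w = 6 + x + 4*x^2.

Characteristic equation r² + 8r + 25 = 0 has discriminant (8)² - 4·(25) = -36 < 0, so r = -4 ± 3i.
Hence w_h = C1*cos(3*x)*exp(-4*x) + C2*exp(-4*x)*sin(3*x).
For the particular solution try w_p = A0 + A1*x + A2*x^2. Substituting and matching coefficients of each power of x gives A0 = 3862/15625, A1 = -39/625, A2 = 4/25, so w_p = 3862/15625 - 39*x/625 + 4*x^2/25.

w = 3862/15625 - 39*x/625 + 4*x**2/25 + C1*cos(3*x)*exp(-4*x) + C2*exp(-4*x)*sin(3*x)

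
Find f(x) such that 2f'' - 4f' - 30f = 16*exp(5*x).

f = C1*exp(-3*x) + C2*exp(5*x) + x*exp(5*x)

Divide through by 2: f'' - 2f' - 15f = 8*exp(5*x).
Characteristic equation r² - 2r - 15 = 0 factors as (r + 3)(r - 5) = 0, so r = -3, 5.
Hence f_h = C1*exp(-3*x) + C2*exp(5*x).
Since exp(5*x) solves the homogeneous equation (r = 5 is a root of multiplicity 1), multiply the trial by x. Try f_p = A*x*exp(5*x). Substituting into the equation and dividing by exp(5*x) gives A = 1, so f_p = x*exp(5*x).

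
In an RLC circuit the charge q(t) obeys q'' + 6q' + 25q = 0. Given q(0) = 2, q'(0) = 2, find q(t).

Characteristic equation r² + 6r + 25 = 0 has discriminant (6)² - 4·(25) = -64 < 0, so r = -3 ± 4i.
Hence q_h = C1*cos(4*t)*exp(-3*t) + C2*exp(-3*t)*sin(4*t).
Apply the initial conditions: q(0) = C1 = 2 and q'(0) = -3*C1 + 4*C2 = 2. Solving gives C1 = 2, C2 = 2.

q = 2*cos(4*t)*exp(-3*t) + 2*exp(-3*t)*sin(4*t)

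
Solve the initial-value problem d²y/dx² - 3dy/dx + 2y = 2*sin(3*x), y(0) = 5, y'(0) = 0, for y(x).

y = -59*exp(2*x)/13 - 7*sin(3*x)/65 + 9*cos(3*x)/65 + 47*exp(x)/5

Characteristic equation r² - 3r + 2 = 0 factors as (r - 2)(r - 1) = 0, so r = 2, 1.
Hence y_h = C1*exp(2*x) + C2*exp(x).
Try y_p = A*cos(3*x) + B*sin(3*x). Substituting and equating the coefficients of cos(3x) and sin(3x) gives A = 9/65, B = -7/65, so y_p = -7*sin(3*x)/65 + 9*cos(3*x)/65.
General solution: y = -7*sin(3*x)/65 + 9*cos(3*x)/65 + C1*exp(2*x) + C2*exp(x).
Apply the initial conditions: y(0) = 9/65 + C1 + C2 = 5 and y'(0) = -21/65 + C2 + 2*C1 = 0. Solving gives C1 = -59/13, C2 = 47/5.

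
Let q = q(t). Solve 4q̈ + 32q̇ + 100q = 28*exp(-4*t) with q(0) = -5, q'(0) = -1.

Divide through by 4: q'' + 8q' + 25q = 7*exp(-4*t).
Characteristic equation r² + 8r + 25 = 0 has discriminant (8)² - 4·(25) = -36 < 0, so r = -4 ± 3i.
Hence q_h = C1*cos(3*t)*exp(-4*t) + C2*exp(-4*t)*sin(3*t).
Try q_p = A*exp(-4*t). Substituting into the equation and dividing by exp(-4*t) gives A = 7/9, so q_p = 7*exp(-4*t)/9.
General solution: q = 7*exp(-4*t)/9 + C1*cos(3*t)*exp(-4*t) + C2*exp(-4*t)*sin(3*t).
Apply the initial conditions: q(0) = 7/9 + C1 = -5 and q'(0) = -28/9 - 4*C1 + 3*C2 = -1. Solving gives C1 = -52/9, C2 = -7.

q = 7*exp(-4*t)/9 - 7*exp(-4*t)*sin(3*t) - 52*cos(3*t)*exp(-4*t)/9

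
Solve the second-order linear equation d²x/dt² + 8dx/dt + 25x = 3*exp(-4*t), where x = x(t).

x = exp(-4*t)/3 + C1*cos(3*t)*exp(-4*t) + C2*exp(-4*t)*sin(3*t)

Characteristic equation r² + 8r + 25 = 0 has discriminant (8)² - 4·(25) = -36 < 0, so r = -4 ± 3i.
Hence x_h = C1*cos(3*t)*exp(-4*t) + C2*exp(-4*t)*sin(3*t).
Try x_p = A*exp(-4*t). Substituting into the equation and dividing by exp(-4*t) gives A = 1/3, so x_p = exp(-4*t)/3.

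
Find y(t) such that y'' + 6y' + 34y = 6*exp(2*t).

Characteristic equation r² + 6r + 34 = 0 has discriminant (6)² - 4·(34) = -100 < 0, so r = -3 ± 5i.
Hence y_h = C1*cos(5*t)*exp(-3*t) + C2*exp(-3*t)*sin(5*t).
Try y_p = A*exp(2*t). Substituting into the equation and dividing by exp(2*t) gives A = 3/25, so y_p = 3*exp(2*t)/25.

y = 3*exp(2*t)/25 + C1*cos(5*t)*exp(-3*t) + C2*exp(-3*t)*sin(5*t)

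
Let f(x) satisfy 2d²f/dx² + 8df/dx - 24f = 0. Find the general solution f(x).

Divide through by 2: f'' + 4f' - 12f = 0.
Characteristic equation r² + 4r - 12 = 0 factors as (r + 6)(r - 2) = 0, so r = -6, 2.
Hence f_h = C1*exp(-6*x) + C2*exp(2*x).

f = C1*exp(-6*x) + C2*exp(2*x)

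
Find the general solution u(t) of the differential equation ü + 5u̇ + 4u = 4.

u = 1 + C1*exp(-t) + C2*exp(-4*t)

Characteristic equation r² + 5r + 4 = 0 factors as (r + 1)(r + 4) = 0, so r = -1, -4.
Hence u_h = C1*exp(-t) + C2*exp(-4*t).
For the particular solution try u_p = A0. Substituting and matching coefficients of each power of t gives A0 = 1, so u_p = 1.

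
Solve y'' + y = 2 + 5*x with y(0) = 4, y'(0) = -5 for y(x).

y = 2 - 10*sin(x) + 2*cos(x) + 5*x

Characteristic equation r² + 1 = 0 has discriminant (0)² - 4·(1) = -4 < 0, so r = ± i.
Hence y_h = C1*cos(x) + C2*sin(x).
For the particular solution try y_p = A0 + A1*x. Substituting and matching coefficients of each power of x gives A0 = 2, A1 = 5, so y_p = 2 + 5*x.
General solution: y = 2 + 5*x + C1*cos(x) + C2*sin(x).
Apply the initial conditions: y(0) = 2 + C1 = 4 and y'(0) = 5 + C2 = -5. Solving gives C1 = 2, C2 = -10.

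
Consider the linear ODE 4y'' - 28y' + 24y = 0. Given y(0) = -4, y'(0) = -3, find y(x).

y = -21*exp(x)/5 + exp(6*x)/5

Divide through by 4: y'' - 7y' + 6y = 0.
Characteristic equation r² - 7r + 6 = 0 factors as (r - 1)(r - 6) = 0, so r = 1, 6.
Hence y_h = C1*exp(x) + C2*exp(6*x).
Apply the initial conditions: y(0) = C1 + C2 = -4 and y'(0) = C1 + 6*C2 = -3. Solving gives C1 = -21/5, C2 = 1/5.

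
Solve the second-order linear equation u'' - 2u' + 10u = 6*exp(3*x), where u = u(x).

u = 6*exp(3*x)/13 + C1*cos(3*x)*exp(x) + C2*exp(x)*sin(3*x)

Characteristic equation r² - 2r + 10 = 0 has discriminant (-2)² - 4·(10) = -36 < 0, so r = 1 ± 3i.
Hence u_h = C1*cos(3*x)*exp(x) + C2*exp(x)*sin(3*x).
Try u_p = A*exp(3*x). Substituting into the equation and dividing by exp(3*x) gives A = 6/13, so u_p = 6*exp(3*x)/13.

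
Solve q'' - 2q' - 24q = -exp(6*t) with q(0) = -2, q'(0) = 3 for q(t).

q = -151*exp(-4*t)/100 - 49*exp(6*t)/100 - t*exp(6*t)/10

Characteristic equation r² - 2r - 24 = 0 factors as (r + 4)(r - 6) = 0, so r = -4, 6.
Hence q_h = C1*exp(-4*t) + C2*exp(6*t).
Since exp(6*t) solves the homogeneous equation (r = 6 is a root of multiplicity 1), multiply the trial by t. Try q_p = A*t*exp(6*t). Substituting into the equation and dividing by exp(6*t) gives A = -1/10, so q_p = -t*exp(6*t)/10.
General solution: q = C1*exp(-4*t) + C2*exp(6*t) - t*exp(6*t)/10.
Apply the initial conditions: q(0) = C1 + C2 = -2 and q'(0) = -1/10 - 4*C1 + 6*C2 = 3. Solving gives C1 = -151/100, C2 = -49/100.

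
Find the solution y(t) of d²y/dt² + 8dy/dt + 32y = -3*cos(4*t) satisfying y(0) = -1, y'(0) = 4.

y = -3*sin(4*t)/40 - 3*cos(4*t)/80 - 77*cos(4*t)*exp(-4*t)/80 + 9*exp(-4*t)*sin(4*t)/80

Characteristic equation r² + 8r + 32 = 0 has discriminant (8)² - 4·(32) = -64 < 0, so r = -4 ± 4i.
Hence y_h = C1*cos(4*t)*exp(-4*t) + C2*exp(-4*t)*sin(4*t).
Try y_p = A*cos(4*t) + B*sin(4*t). Substituting and equating the coefficients of cos(4t) and sin(4t) gives A = -3/80, B = -3/40, so y_p = -3*sin(4*t)/40 - 3*cos(4*t)/80.
General solution: y = -3*sin(4*t)/40 - 3*cos(4*t)/80 + C1*cos(4*t)*exp(-4*t) + C2*exp(-4*t)*sin(4*t).
Apply the initial conditions: y(0) = -3/80 + C1 = -1 and y'(0) = -3/10 - 4*C1 + 4*C2 = 4. Solving gives C1 = -77/80, C2 = 9/80.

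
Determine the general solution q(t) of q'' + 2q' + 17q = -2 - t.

q = -32/289 - t/17 + C1*cos(4*t)*exp(-t) + C2*exp(-t)*sin(4*t)

Characteristic equation r² + 2r + 17 = 0 has discriminant (2)² - 4·(17) = -64 < 0, so r = -1 ± 4i.
Hence q_h = C1*cos(4*t)*exp(-t) + C2*exp(-t)*sin(4*t).
For the particular solution try q_p = A0 + A1*t. Substituting and matching coefficients of each power of t gives A0 = -32/289, A1 = -1/17, so q_p = -32/289 - t/17.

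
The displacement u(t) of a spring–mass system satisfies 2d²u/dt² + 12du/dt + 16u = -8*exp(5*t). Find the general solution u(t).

u = -4*exp(5*t)/63 + C1*exp(-4*t) + C2*exp(-2*t)

Divide through by 2: u'' + 6u' + 8u = -4*exp(5*t).
Characteristic equation r² + 6r + 8 = 0 factors as (r + 4)(r + 2) = 0, so r = -4, -2.
Hence u_h = C1*exp(-4*t) + C2*exp(-2*t).
Try u_p = A*exp(5*t). Substituting into the equation and dividing by exp(5*t) gives A = -4/63, so u_p = -4*exp(5*t)/63.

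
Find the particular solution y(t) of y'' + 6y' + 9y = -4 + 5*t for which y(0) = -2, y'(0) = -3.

y = -22/27 - 32*exp(-3*t)/27 + 5*t/9 - 64*t*exp(-3*t)/9

Characteristic equation r² + 6r + 9 = 0 has discriminant (6)² - 4·(9) = 0, so r = -3 is a repeated root.
Hence y_h = (C1 + C2*t)*exp(-3*t).
For the particular solution try y_p = A0 + A1*t. Substituting and matching coefficients of each power of t gives A0 = -22/27, A1 = 5/9, so y_p = -22/27 + 5*t/9.
General solution: y = -22/27 + 5*t/9 + C1*exp(-3*t) + C2*t*exp(-3*t).
Apply the initial conditions: y(0) = -22/27 + C1 = -2 and y'(0) = 5/9 + C2 - 3*C1 = -3. Solving gives C1 = -32/27, C2 = -64/9.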